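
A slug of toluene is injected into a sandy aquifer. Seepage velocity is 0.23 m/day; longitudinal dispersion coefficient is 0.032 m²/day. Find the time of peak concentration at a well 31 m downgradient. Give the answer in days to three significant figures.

134 days

For the 1D instantaneous-source solution, setting ∂C/∂t = 0 at fixed x gives v²t² + 2Dt − x² = 0, so t = (√(D² + v²x²) − D)/v².
√(D² + v²x²) = √(0.032² + 0.23² × 31²) = 7.130; v² = 0.0529.
t = (7.130 − 0.032)/0.0529 = 134 days (vs. the pure-advection estimate x/v = 135 d).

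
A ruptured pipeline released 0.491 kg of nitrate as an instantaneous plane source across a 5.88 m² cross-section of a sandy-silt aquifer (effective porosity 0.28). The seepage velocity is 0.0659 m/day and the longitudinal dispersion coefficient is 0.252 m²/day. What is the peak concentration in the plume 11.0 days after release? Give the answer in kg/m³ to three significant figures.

The peak of an instantaneous 1D plume sits at x = vt; there the Gaussian factor is 1 and C_max = M/(n_e·A·√(4πDt)), where n_e·A is the pore area the mass is dissolved in.
√(4πDt) = √(4π × 0.252 × 11.0) = 5.902 m, so C_max = 0.491/(0.28 × 5.88 × 5.902) = 0.0505 kg/m³.

0.0505 kg/m³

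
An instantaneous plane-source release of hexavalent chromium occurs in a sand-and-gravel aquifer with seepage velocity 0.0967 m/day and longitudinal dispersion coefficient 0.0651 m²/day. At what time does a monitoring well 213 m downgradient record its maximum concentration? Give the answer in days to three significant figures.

For the 1D instantaneous-source solution, setting ∂C/∂t = 0 at fixed x gives v²t² + 2Dt − x² = 0, so t = (√(D² + v²x²) − D)/v².
√(D² + v²x²) = √(0.0651² + 0.0967² × 213²) = 20.60; v² = 0.00935089.
t = (20.60 − 0.0651)/0.00935089 = 2200 days (vs. the pure-advection estimate x/v = 2200 d).

2200 days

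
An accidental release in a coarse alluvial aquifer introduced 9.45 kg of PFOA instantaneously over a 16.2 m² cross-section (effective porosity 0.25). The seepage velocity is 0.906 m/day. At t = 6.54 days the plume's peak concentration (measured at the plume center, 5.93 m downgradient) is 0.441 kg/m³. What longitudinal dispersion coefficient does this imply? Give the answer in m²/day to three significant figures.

At the plume center C_max = M/(n_e·A·√(4πDt)), so D = M²/(4πt·(n_e·A·C_max)²).
n_e·A·C_max = 0.25 × 16.2 × 0.441 = 1.786 kg/m.
D = 9.45²/(4π × 6.54 × 1.786²) = 0.341 m²/day.

0.341 m²/day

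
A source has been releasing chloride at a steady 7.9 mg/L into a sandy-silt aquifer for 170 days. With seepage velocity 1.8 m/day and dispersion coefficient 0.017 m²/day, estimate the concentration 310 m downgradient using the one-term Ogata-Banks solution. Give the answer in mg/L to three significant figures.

0.380 mg/L

For a continuous step input, C/C₀ ≈ ½·erfc((x−vt)/(2√(Dt))).
vt = 1.8 × 170 = 306 m and 2√(Dt) = 2√(0.017 × 170) = 3.400 m.
Argument (x−vt)/(2√(Dt)) = (310 − 306)/3.400 = 1.176; ½·erfc(1.176) = 0.04814.
C = 7.9 × 0.04814 = 0.380 mg/L.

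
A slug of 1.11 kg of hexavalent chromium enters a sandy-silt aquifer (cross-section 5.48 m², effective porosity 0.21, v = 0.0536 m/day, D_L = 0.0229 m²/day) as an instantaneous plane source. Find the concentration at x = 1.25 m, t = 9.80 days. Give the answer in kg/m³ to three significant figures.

0.320 kg/m³

For an instantaneous plane source, C(x,t) = M/(n_e·A·√(4πDt)) · exp(−(x−vt)²/(4Dt)), with n_e·A the pore (flow) area.
Plume center vt = 0.0536 × 9.80 = 0.52528 m, so the well at 1.25 m is 0.72472 m downgradient of the peak.
√(4πDt) = 1.679 m, giving peak height M/(n_e·A·√(4πDt)) = 1.11/(0.21 × 5.48 × 1.679) = 0.5745 kg/m³.
(x−vt)²/(4Dt) = (0.72472)²/(4 × 0.0229 × 9.80) = 0.5851; exp(−0.5851) = 0.5571.
C = 0.5745 × 0.5571 = 0.320 kg/m³.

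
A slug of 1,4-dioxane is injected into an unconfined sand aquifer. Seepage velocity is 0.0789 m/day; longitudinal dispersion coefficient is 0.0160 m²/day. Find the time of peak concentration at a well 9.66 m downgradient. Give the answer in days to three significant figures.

120 days

For the 1D instantaneous-source solution, setting ∂C/∂t = 0 at fixed x gives v²t² + 2Dt − x² = 0, so t = (√(D² + v²x²) − D)/v².
√(D² + v²x²) = √(0.0160² + 0.0789² × 9.66²) = 0.7623; v² = 0.00622521.
t = (0.7623 − 0.0160)/0.00622521 = 120 days (vs. the pure-advection estimate x/v = 122 d).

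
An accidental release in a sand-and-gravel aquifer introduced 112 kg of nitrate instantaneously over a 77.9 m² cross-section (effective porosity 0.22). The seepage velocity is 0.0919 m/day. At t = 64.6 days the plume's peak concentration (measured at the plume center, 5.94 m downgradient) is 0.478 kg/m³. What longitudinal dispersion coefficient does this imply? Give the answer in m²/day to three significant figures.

At the plume center C_max = M/(n_e·A·√(4πDt)), so D = M²/(4πt·(n_e·A·C_max)²).
n_e·A·C_max = 0.22 × 77.9 × 0.478 = 8.192 kg/m.
D = 112²/(4π × 64.6 × 8.192²) = 0.230 m²/day.

0.230 m²/day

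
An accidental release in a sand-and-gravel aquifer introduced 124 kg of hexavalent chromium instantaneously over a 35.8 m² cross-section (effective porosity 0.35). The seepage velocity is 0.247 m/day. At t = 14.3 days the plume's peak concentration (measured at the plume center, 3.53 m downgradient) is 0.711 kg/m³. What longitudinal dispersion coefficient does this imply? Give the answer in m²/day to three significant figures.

1.08 m²/day

At the plume center C_max = M/(n_e·A·√(4πDt)), so D = M²/(4πt·(n_e·A·C_max)²).
n_e·A·C_max = 0.35 × 35.8 × 0.711 = 8.909 kg/m.
D = 124²/(4π × 14.3 × 8.909²) = 1.08 m²/day.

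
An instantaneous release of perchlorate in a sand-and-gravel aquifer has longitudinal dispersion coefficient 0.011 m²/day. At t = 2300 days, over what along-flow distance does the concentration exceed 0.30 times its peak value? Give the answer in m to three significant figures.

22.1 m

The plume is Gaussian with σ = √(2Dt) = √(2 × 0.011 × 2300) = 7.113 m.
C/C_peak = exp(−Δx²/(2σ²)) = 0.30 ⇒ Δx = σ·√(−2 ln 0.30) = 7.113 × 1.552 = 11.04 m.
Width = 2Δx = 22.1 m.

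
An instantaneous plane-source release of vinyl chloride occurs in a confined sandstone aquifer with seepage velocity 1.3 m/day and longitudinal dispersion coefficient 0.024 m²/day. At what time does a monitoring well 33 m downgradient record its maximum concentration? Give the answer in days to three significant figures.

For the 1D instantaneous-source solution, setting ∂C/∂t = 0 at fixed x gives v²t² + 2Dt − x² = 0, so t = (√(D² + v²x²) − D)/v².
√(D² + v²x²) = √(0.024² + 1.3² × 33²) = 42.90; v² = 1.69.
t = (42.90 − 0.024)/1.69 = 25.4 days (vs. the pure-advection estimate x/v = 25.4 d).

25.4 days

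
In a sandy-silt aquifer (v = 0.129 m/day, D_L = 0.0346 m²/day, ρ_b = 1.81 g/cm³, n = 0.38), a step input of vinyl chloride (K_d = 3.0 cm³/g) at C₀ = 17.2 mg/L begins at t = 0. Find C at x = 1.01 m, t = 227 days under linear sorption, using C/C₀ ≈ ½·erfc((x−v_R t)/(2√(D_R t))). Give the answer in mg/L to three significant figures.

Retardation factor R = 1 + ρ_b·K_d/n = 1 + 1.81 × 3.0/0.38 = 15.29.
Sorption retards both mechanisms: v_R = v/R = 0.008437 m/day, D_R = D/R = 0.002263 m²/day.
v_R·t = 0.008437 × 227 = 1.915199 m; 2√(D_R t) = 1.433 m; argument = (1.01 − 1.915199)/1.433 = -0.6317.
C = C₀ × ½·erfc(-0.6317) = 17.2 × 0.8142 = 14.0 mg/L.

14.0 mg/L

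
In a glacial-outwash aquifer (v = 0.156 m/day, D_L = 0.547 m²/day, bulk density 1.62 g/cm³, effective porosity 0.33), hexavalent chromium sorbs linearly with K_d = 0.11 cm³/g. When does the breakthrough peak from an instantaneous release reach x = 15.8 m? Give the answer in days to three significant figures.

125 days

Retardation factor R = 1 + ρ_b·K_d/n = 1 + 1.62 × 0.11/0.33 = 1.540.
Sorption retards both mechanisms: v_R = v/R = 0.1013 m/day, D_R = D/R = 0.3552 m²/day.
Peak time from v_R²t² + 2D_R t − x² = 0: t = (√(D_R² + v_R²x²) − D_R)/v_R².
√(D_R² + v_R²x²) = √(0.3552² + 0.1013² × 15.8²) = 1.639; v_R² = 0.01026.
t = (1.639 − 0.3552)/0.01026 = 125 days.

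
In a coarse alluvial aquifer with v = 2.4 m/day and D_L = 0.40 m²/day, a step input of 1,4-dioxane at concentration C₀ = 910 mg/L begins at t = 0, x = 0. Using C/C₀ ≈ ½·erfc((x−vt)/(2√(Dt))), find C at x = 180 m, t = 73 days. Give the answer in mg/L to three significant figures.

241 mg/L

For a continuous step input, C/C₀ ≈ ½·erfc((x−vt)/(2√(Dt))).
vt = 2.4 × 73 = 175.2 m and 2√(Dt) = 2√(0.40 × 73) = 10.81 m.
Argument (x−vt)/(2√(Dt)) = (180 − 175.2)/10.81 = 0.4440; ½·erfc(0.4440) = 0.2650.
C = 910 × 0.2650 = 241 mg/L.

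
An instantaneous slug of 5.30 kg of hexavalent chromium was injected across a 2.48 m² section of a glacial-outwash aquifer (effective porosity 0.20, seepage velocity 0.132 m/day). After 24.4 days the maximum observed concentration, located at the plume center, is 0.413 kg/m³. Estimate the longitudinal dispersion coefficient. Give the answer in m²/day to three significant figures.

2.18 m²/day

At the plume center C_max = M/(n_e·A·√(4πDt)), so D = M²/(4πt·(n_e·A·C_max)²).
n_e·A·C_max = 0.20 × 2.48 × 0.413 = 0.2048 kg/m.
D = 5.30²/(4π × 24.4 × 0.2048²) = 2.18 m²/day.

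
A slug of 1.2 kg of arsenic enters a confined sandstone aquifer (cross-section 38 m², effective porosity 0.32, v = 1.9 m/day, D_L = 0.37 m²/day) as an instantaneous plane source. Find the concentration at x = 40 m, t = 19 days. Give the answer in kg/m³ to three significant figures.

For an instantaneous plane source, C(x,t) = M/(n_e·A·√(4πDt)) · exp(−(x−vt)²/(4Dt)), with n_e·A the pore (flow) area.
Plume center vt = 1.9 × 19 = 36.1 m, so the well at 40 m is 3.9 m downgradient of the peak.
√(4πDt) = 9.399 m, giving peak height M/(n_e·A·√(4πDt)) = 1.2/(0.32 × 38 × 9.399) = 0.01050 kg/m³.
(x−vt)²/(4Dt) = (3.9)²/(4 × 0.37 × 19) = 0.5409; exp(−0.5409) = 0.5822.
C = 0.01050 × 0.5822 = 0.00611 kg/m³.

0.00611 kg/m³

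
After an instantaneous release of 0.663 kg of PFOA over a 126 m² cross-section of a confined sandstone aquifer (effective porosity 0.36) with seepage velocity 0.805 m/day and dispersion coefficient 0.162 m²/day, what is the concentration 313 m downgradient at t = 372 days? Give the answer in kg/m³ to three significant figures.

For an instantaneous plane source, C(x,t) = M/(n_e·A·√(4πDt)) · exp(−(x−vt)²/(4Dt)), with n_e·A the pore (flow) area.
Plume center vt = 0.805 × 372 = 299.46 m, so the well at 313 m is 13.54 m downgradient of the peak.
√(4πDt) = 27.52 m, giving peak height M/(n_e·A·√(4πDt)) = 0.663/(0.36 × 126 × 27.52) = 0.0005311 kg/m³.
(x−vt)²/(4Dt) = (13.54)²/(4 × 0.162 × 372) = 0.7605; exp(−0.7605) = 0.4674.
C = 0.0005311 × 0.4674 = 0.000248 kg/m³.

0.000248 kg/m³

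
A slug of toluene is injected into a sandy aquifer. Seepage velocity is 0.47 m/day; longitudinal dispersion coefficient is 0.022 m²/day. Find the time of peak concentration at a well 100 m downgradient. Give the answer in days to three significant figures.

213 days

For the 1D instantaneous-source solution, setting ∂C/∂t = 0 at fixed x gives v²t² + 2Dt − x² = 0, so t = (√(D² + v²x²) − D)/v².
√(D² + v²x²) = √(0.022² + 0.47² × 100²) = 47.00; v² = 0.2209.
t = (47.00 − 0.022)/0.2209 = 213 days (vs. the pure-advection estimate x/v = 213 d).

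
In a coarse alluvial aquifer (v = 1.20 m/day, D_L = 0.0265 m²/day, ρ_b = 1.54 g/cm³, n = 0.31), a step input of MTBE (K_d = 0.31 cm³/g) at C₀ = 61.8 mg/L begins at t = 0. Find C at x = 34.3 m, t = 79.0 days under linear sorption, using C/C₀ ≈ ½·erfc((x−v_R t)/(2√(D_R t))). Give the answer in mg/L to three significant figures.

Retardation factor R = 1 + ρ_b·K_d/n = 1 + 1.54 × 0.31/0.31 = 2.540.
Sorption retards both mechanisms: v_R = v/R = 0.4724 m/day, D_R = D/R = 0.01043 m²/day.
v_R·t = 0.4724 × 79.0 = 37.3196 m; 2√(D_R t) = 1.815 m; argument = (34.3 − 37.3196)/1.815 = -1.664.
C = C₀ × ½·erfc(-1.664) = 61.8 × 0.9907 = 61.2 mg/L.

61.2 mg/L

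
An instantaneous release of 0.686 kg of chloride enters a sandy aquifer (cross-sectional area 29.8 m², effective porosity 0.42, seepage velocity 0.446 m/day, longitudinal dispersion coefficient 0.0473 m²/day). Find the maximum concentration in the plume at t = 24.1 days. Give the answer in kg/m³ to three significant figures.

0.0145 kg/m³

The peak of an instantaneous 1D plume sits at x = vt; there the Gaussian factor is 1 and C_max = M/(n_e·A·√(4πDt)), where n_e·A is the pore area the mass is dissolved in.
√(4πDt) = √(4π × 0.0473 × 24.1) = 3.785 m, so C_max = 0.686/(0.42 × 29.8 × 3.785) = 0.0145 kg/m³.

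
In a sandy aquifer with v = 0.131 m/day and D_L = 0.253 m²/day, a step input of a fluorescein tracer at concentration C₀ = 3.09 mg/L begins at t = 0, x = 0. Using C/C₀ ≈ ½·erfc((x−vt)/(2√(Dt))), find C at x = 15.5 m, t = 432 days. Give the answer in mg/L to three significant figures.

3.08 mg/L

For a continuous step input, C/C₀ ≈ ½·erfc((x−vt)/(2√(Dt))).
vt = 0.131 × 432 = 56.592 m and 2√(Dt) = 2√(0.253 × 432) = 20.91 m.
Argument (x−vt)/(2√(Dt)) = (15.5 − 56.592)/20.91 = -1.965; ½·erfc(-1.965) = 0.9973.
C = 3.09 × 0.9973 = 3.08 mg/L.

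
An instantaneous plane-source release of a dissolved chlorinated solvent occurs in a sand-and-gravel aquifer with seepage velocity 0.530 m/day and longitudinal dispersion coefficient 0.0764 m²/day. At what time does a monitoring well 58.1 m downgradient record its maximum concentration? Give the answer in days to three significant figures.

109 days

For the 1D instantaneous-source solution, setting ∂C/∂t = 0 at fixed x gives v²t² + 2Dt − x² = 0, so t = (√(D² + v²x²) − D)/v².
√(D² + v²x²) = √(0.0764² + 0.530² × 58.1²) = 30.79; v² = 0.2809.
t = (30.79 − 0.0764)/0.2809 = 109 days (vs. the pure-advection estimate x/v = 110 d).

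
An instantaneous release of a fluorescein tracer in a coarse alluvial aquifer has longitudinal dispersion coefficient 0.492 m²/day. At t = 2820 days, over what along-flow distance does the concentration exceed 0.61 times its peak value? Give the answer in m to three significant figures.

105 m

The plume is Gaussian with σ = √(2Dt) = √(2 × 0.492 × 2820) = 52.68 m.
C/C_peak = exp(−Δx²/(2σ²)) = 0.61 ⇒ Δx = σ·√(−2 ln 0.61) = 52.68 × 0.9943 = 52.38 m.
Width = 2Δx = 105 m.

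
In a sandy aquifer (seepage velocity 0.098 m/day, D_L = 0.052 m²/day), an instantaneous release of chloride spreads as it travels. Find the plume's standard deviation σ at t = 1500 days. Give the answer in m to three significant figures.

Dispersive spreading gives a Gaussian with σ² = 2Dt; advection only shifts the center.
σ = √(2 × 0.052 × 1500) = 12.5 m.

12.5 m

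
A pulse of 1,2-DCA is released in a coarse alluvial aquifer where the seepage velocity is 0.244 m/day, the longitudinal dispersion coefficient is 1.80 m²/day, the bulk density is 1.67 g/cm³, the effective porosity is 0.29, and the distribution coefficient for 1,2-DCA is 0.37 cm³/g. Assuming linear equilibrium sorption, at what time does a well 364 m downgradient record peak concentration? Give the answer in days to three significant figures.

Retardation factor R = 1 + ρ_b·K_d/n = 1 + 1.67 × 0.37/0.29 = 3.131.
Sorption retards both mechanisms: v_R = v/R = 0.07793 m/day, D_R = D/R = 0.5749 m²/day.
Peak time from v_R²t² + 2D_R t − x² = 0: t = (√(D_R² + v_R²x²) − D_R)/v_R².
√(D_R² + v_R²x²) = √(0.5749² + 0.07793² × 364²) = 28.37; v_R² = 0.006073.
t = (28.37 − 0.5749)/0.006073 = 4580 days.

4580 days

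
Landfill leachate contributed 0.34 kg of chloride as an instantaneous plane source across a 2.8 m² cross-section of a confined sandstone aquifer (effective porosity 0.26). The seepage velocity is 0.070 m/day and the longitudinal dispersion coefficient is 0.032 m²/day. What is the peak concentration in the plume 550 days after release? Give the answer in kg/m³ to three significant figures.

0.0314 kg/m³

The peak of an instantaneous 1D plume sits at x = vt; there the Gaussian factor is 1 and C_max = M/(n_e·A·√(4πDt)), where n_e·A is the pore area the mass is dissolved in.
√(4πDt) = √(4π × 0.032 × 550) = 14.87 m, so C_max = 0.34/(0.26 × 2.8 × 14.87) = 0.0314 kg/m³.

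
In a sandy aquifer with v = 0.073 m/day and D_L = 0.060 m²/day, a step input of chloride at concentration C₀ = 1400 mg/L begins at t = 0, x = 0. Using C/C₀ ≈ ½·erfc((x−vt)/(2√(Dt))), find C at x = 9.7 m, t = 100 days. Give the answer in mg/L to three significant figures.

342 mg/L

For a continuous step input, C/C₀ ≈ ½·erfc((x−vt)/(2√(Dt))).
vt = 0.073 × 100 = 7.3 m and 2√(Dt) = 2√(0.060 × 100) = 4.899 m.
Argument (x−vt)/(2√(Dt)) = (9.7 − 7.3)/4.899 = 0.4899; ½·erfc(0.4899) = 0.2442.
C = 1400 × 0.2442 = 342 mg/L.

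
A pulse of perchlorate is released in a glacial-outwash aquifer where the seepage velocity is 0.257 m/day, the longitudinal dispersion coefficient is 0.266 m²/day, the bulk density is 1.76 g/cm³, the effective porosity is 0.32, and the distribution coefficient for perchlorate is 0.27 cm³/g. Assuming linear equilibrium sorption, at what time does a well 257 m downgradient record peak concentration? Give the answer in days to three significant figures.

2480 days

Retardation factor R = 1 + ρ_b·K_d/n = 1 + 1.76 × 0.27/0.32 = 2.485.
Sorption retards both mechanisms: v_R = v/R = 0.1034 m/day, D_R = D/R = 0.1070 m²/day.
Peak time from v_R²t² + 2D_R t − x² = 0: t = (√(D_R² + v_R²x²) − D_R)/v_R².
√(D_R² + v_R²x²) = √(0.1070² + 0.1034² × 257²) = 26.57; v_R² = 0.01069.
t = (26.57 − 0.1070)/0.01069 = 2480 days.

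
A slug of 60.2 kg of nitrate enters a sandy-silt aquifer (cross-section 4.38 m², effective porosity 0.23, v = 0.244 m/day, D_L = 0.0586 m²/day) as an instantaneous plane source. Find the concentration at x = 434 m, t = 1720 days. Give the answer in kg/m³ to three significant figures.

1.01 kg/m³

For an instantaneous plane source, C(x,t) = M/(n_e·A·√(4πDt)) · exp(−(x−vt)²/(4Dt)), with n_e·A the pore (flow) area.
Plume center vt = 0.244 × 1720 = 419.68 m, so the well at 434 m is 14.32 m downgradient of the peak.
√(4πDt) = 35.59 m, giving peak height M/(n_e·A·√(4πDt)) = 60.2/(0.23 × 4.38 × 35.59) = 1.679 kg/m³.
(x−vt)²/(4Dt) = (14.32)²/(4 × 0.0586 × 1720) = 0.5086; exp(−0.5086) = 0.6013.
C = 1.679 × 0.6013 = 1.01 kg/m³.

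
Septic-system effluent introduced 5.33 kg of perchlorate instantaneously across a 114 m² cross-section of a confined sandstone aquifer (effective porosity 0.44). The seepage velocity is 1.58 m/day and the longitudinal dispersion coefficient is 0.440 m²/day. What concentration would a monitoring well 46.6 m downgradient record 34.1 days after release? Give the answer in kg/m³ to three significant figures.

0.00320 kg/m³

For an instantaneous plane source, C(x,t) = M/(n_e·A·√(4πDt)) · exp(−(x−vt)²/(4Dt)), with n_e·A the pore (flow) area.
Plume center vt = 1.58 × 34.1 = 53.878 m, so the well at 46.6 m is 7.278 m upgradient of the peak.
√(4πDt) = 13.73 m, giving peak height M/(n_e·A·√(4πDt)) = 5.33/(0.44 × 114 × 13.73) = 0.007739 kg/m³.
(x−vt)²/(4Dt) = (-7.278)²/(4 × 0.440 × 34.1) = 0.8826; exp(−0.8826) = 0.4137.
C = 0.007739 × 0.4137 = 0.00320 kg/m³.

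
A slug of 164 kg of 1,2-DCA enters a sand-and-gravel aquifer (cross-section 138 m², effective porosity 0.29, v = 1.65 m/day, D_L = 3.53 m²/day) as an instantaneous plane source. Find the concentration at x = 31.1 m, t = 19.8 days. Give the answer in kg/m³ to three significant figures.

0.137 kg/m³

For an instantaneous plane source, C(x,t) = M/(n_e·A·√(4πDt)) · exp(−(x−vt)²/(4Dt)), with n_e·A the pore (flow) area.
Plume center vt = 1.65 × 19.8 = 32.67 m, so the well at 31.1 m is 1.57 m upgradient of the peak.
√(4πDt) = 29.64 m, giving peak height M/(n_e·A·√(4πDt)) = 164/(0.29 × 138 × 29.64) = 0.1383 kg/m³.
(x−vt)²/(4Dt) = (-1.57)²/(4 × 3.53 × 19.8) = 0.008817; exp(−0.008817) = 0.9912.
C = 0.1383 × 0.9912 = 0.137 kg/m³.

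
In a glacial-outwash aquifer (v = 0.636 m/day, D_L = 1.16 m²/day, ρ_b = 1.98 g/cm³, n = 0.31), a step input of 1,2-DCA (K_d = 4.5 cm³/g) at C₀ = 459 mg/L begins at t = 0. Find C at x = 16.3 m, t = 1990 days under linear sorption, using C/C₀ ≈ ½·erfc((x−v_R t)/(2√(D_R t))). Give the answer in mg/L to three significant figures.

Retardation factor R = 1 + ρ_b·K_d/n = 1 + 1.98 × 4.5/0.31 = 29.74.
Sorption retards both mechanisms: v_R = v/R = 0.02139 m/day, D_R = D/R = 0.03900 m²/day.
v_R·t = 0.02139 × 1990 = 42.5661 m; 2√(D_R t) = 17.62 m; argument = (16.3 − 42.5661)/17.62 = -1.491.
C = C₀ × ½·erfc(-1.491) = 459 × 0.9825 = 451 mg/L.

451 mg/L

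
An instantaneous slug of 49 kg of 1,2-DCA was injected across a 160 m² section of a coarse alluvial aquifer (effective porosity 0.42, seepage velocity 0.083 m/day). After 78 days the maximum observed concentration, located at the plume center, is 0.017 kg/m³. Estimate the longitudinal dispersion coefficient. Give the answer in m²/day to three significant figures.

1.88 m²/day

At the plume center C_max = M/(n_e·A·√(4πDt)), so D = M²/(4πt·(n_e·A·C_max)²).
n_e·A·C_max = 0.42 × 160 × 0.017 = 1.142 kg/m.
D = 49²/(4π × 78 × 1.142²) = 1.88 m²/day.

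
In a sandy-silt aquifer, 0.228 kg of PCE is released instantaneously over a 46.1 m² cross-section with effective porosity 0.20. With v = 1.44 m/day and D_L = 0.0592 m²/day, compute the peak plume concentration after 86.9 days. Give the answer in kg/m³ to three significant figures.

0.00308 kg/m³

The peak of an instantaneous 1D plume sits at x = vt; there the Gaussian factor is 1 and C_max = M/(n_e·A·√(4πDt)), where n_e·A is the pore area the mass is dissolved in.
√(4πDt) = √(4π × 0.0592 × 86.9) = 8.040 m, so C_max = 0.228/(0.20 × 46.1 × 8.040) = 0.00308 kg/m³.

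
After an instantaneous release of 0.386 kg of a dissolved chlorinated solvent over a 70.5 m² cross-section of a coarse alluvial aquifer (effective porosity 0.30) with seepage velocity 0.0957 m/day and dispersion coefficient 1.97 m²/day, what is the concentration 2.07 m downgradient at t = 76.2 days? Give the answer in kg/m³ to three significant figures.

For an instantaneous plane source, C(x,t) = M/(n_e·A·√(4πDt)) · exp(−(x−vt)²/(4Dt)), with n_e·A the pore (flow) area.
Plume center vt = 0.0957 × 76.2 = 7.29234 m, so the well at 2.07 m is 5.22234 m upgradient of the peak.
√(4πDt) = 43.43 m, giving peak height M/(n_e·A·√(4πDt)) = 0.386/(0.30 × 70.5 × 43.43) = 0.0004202 kg/m³.
(x−vt)²/(4Dt) = (-5.22234)²/(4 × 1.97 × 76.2) = 0.04542; exp(−0.04542) = 0.9556.
C = 0.0004202 × 0.9556 = 0.000402 kg/m³.

0.000402 kg/m³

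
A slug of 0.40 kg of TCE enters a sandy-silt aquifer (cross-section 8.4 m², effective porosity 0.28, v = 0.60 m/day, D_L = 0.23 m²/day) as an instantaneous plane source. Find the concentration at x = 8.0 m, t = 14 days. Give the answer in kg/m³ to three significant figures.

0.0264 kg/m³

For an instantaneous plane source, C(x,t) = M/(n_e·A·√(4πDt)) · exp(−(x−vt)²/(4Dt)), with n_e·A the pore (flow) area.
Plume center vt = 0.60 × 14 = 8.4 m, so the well at 8.0 m is 0.4 m upgradient of the peak.
√(4πDt) = 6.361 m, giving peak height M/(n_e·A·√(4πDt)) = 0.40/(0.28 × 8.4 × 6.361) = 0.02674 kg/m³.
(x−vt)²/(4Dt) = (-0.4)²/(4 × 0.23 × 14) = 0.01242; exp(−0.01242) = 0.9877.
C = 0.02674 × 0.9877 = 0.0264 kg/m³.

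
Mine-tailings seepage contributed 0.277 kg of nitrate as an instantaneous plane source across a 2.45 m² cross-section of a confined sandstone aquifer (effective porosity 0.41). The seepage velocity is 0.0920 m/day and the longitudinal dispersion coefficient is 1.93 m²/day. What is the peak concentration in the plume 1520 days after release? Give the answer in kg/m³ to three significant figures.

The peak of an instantaneous 1D plume sits at x = vt; there the Gaussian factor is 1 and C_max = M/(n_e·A·√(4πDt)), where n_e·A is the pore area the mass is dissolved in.
√(4πDt) = √(4π × 1.93 × 1520) = 192.0 m, so C_max = 0.277/(0.41 × 2.45 × 192.0) = 0.00144 kg/m³.

0.00144 kg/m³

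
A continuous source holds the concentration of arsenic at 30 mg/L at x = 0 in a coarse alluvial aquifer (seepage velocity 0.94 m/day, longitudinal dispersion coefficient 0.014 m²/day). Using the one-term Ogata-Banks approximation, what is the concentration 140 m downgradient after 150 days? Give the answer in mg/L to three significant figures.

20.6 mg/L

For a continuous step input, C/C₀ ≈ ½·erfc((x−vt)/(2√(Dt))).
vt = 0.94 × 150 = 141 m and 2√(Dt) = 2√(0.014 × 150) = 2.898 m.
Argument (x−vt)/(2√(Dt)) = (140 − 141)/2.898 = -0.3451; ½·erfc(-0.3451) = 0.6872.
C = 30 × 0.6872 = 20.6 mg/L.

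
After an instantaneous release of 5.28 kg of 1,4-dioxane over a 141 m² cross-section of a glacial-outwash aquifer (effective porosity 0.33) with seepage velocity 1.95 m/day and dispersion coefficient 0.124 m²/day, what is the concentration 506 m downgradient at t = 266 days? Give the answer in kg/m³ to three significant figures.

0.00164 kg/m³

For an instantaneous plane source, C(x,t) = M/(n_e·A·√(4πDt)) · exp(−(x−vt)²/(4Dt)), with n_e·A the pore (flow) area.
Plume center vt = 1.95 × 266 = 518.7 m, so the well at 506 m is 12.7 m upgradient of the peak.
√(4πDt) = 20.36 m, giving peak height M/(n_e·A·√(4πDt)) = 5.28/(0.33 × 141 × 20.36) = 0.005573 kg/m³.
(x−vt)²/(4Dt) = (-12.7)²/(4 × 0.124 × 266) = 1.222; exp(−1.222) = 0.2946.
C = 0.005573 × 0.2946 = 0.00164 kg/m³.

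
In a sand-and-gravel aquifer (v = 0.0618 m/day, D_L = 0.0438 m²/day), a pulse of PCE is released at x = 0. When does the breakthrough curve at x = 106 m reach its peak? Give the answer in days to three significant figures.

For the 1D instantaneous-source solution, setting ∂C/∂t = 0 at fixed x gives v²t² + 2Dt − x² = 0, so t = (√(D² + v²x²) − D)/v².
√(D² + v²x²) = √(0.0438² + 0.0618² × 106²) = 6.551; v² = 0.00381924.
t = (6.551 − 0.0438)/0.00381924 = 1700 days (vs. the pure-advection estimate x/v = 1720 d).

1700 days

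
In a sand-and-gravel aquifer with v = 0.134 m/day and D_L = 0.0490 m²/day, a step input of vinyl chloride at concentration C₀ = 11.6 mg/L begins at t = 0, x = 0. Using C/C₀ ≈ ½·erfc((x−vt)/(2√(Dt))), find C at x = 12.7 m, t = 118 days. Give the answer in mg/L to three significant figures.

9.51 mg/L

For a continuous step input, C/C₀ ≈ ½·erfc((x−vt)/(2√(Dt))).
vt = 0.134 × 118 = 15.812 m and 2√(Dt) = 2√(0.0490 × 118) = 4.809 m.
Argument (x−vt)/(2√(Dt)) = (12.7 − 15.812)/4.809 = -0.6471; ½·erfc(-0.6471) = 0.8199.
C = 11.6 × 0.8199 = 9.51 mg/L.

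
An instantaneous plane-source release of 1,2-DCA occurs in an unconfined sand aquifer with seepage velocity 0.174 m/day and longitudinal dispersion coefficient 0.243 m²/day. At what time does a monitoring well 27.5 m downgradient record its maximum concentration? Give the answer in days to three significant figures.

For the 1D instantaneous-source solution, setting ∂C/∂t = 0 at fixed x gives v²t² + 2Dt − x² = 0, so t = (√(D² + v²x²) − D)/v².
√(D² + v²x²) = √(0.243² + 0.174² × 27.5²) = 4.791; v² = 0.030276.
t = (4.791 − 0.243)/0.030276 = 150 days (vs. the pure-advection estimate x/v = 158 d).

150 days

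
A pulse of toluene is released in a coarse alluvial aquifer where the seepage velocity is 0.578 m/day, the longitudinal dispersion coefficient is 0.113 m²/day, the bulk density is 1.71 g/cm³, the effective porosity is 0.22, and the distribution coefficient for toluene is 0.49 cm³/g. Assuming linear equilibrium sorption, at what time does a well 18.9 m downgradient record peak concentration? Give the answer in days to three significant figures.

156 days

Retardation factor R = 1 + ρ_b·K_d/n = 1 + 1.71 × 0.49/0.22 = 4.809.
Sorption retards both mechanisms: v_R = v/R = 0.1202 m/day, D_R = D/R = 0.02350 m²/day.
Peak time from v_R²t² + 2D_R t − x² = 0: t = (√(D_R² + v_R²x²) − D_R)/v_R².
√(D_R² + v_R²x²) = √(0.02350² + 0.1202² × 18.9²) = 2.272; v_R² = 0.01445.
t = (2.272 − 0.02350)/0.01445 = 156 days.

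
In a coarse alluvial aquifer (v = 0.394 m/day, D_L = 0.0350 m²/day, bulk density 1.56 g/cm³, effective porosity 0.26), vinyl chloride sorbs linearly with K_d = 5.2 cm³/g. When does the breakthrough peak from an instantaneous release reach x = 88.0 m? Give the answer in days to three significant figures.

7180 days

Retardation factor R = 1 + ρ_b·K_d/n = 1 + 1.56 × 5.2/0.26 = 32.20.
Sorption retards both mechanisms: v_R = v/R = 0.01224 m/day, D_R = D/R = 0.001087 m²/day.
Peak time from v_R²t² + 2D_R t − x² = 0: t = (√(D_R² + v_R²x²) − D_R)/v_R².
√(D_R² + v_R²x²) = √(0.001087² + 0.01224² × 88.0²) = 1.077; v_R² = 0.0001498.
t = (1.077 − 0.001087)/0.0001498 = 7180 days.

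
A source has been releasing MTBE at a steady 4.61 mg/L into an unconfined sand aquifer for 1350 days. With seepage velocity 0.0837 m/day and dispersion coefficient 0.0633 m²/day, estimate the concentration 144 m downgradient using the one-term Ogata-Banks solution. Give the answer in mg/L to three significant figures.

For a continuous step input, C/C₀ ≈ ½·erfc((x−vt)/(2√(Dt))).
vt = 0.0837 × 1350 = 112.995 m and 2√(Dt) = 2√(0.0633 × 1350) = 18.49 m.
Argument (x−vt)/(2√(Dt)) = (144 − 112.995)/18.49 = 1.677; ½·erfc(1.677) = 0.008855.
C = 4.61 × 0.008855 = 0.0408 mg/L.

0.0408 mg/L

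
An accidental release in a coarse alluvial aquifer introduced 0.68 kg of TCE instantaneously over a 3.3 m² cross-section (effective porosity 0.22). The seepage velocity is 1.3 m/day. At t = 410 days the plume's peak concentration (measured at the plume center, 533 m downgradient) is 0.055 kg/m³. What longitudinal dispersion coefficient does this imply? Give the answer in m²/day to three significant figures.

0.0563 m²/day

At the plume center C_max = M/(n_e·A·√(4πDt)), so D = M²/(4πt·(n_e·A·C_max)²).
n_e·A·C_max = 0.22 × 3.3 × 0.055 = 0.03993 kg/m.
D = 0.68²/(4π × 410 × 0.03993²) = 0.0563 m²/day.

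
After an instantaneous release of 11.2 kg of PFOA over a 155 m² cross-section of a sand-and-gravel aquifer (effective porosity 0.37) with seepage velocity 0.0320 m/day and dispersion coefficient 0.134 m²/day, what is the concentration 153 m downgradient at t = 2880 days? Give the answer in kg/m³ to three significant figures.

0.000255 kg/m³

For an instantaneous plane source, C(x,t) = M/(n_e·A·√(4πDt)) · exp(−(x−vt)²/(4Dt)), with n_e·A the pore (flow) area.
Plume center vt = 0.0320 × 2880 = 92.16 m, so the well at 153 m is 60.84 m downgradient of the peak.
√(4πDt) = 69.64 m, giving peak height M/(n_e·A·√(4πDt)) = 11.2/(0.37 × 155 × 69.64) = 0.002804 kg/m³.
(x−vt)²/(4Dt) = (60.84)²/(4 × 0.134 × 2880) = 2.398; exp(−2.398) = 0.09090.
C = 0.002804 × 0.09090 = 0.000255 kg/m³.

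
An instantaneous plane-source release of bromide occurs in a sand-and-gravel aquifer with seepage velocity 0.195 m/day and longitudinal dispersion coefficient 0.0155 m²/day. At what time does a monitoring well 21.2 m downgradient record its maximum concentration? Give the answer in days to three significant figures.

For the 1D instantaneous-source solution, setting ∂C/∂t = 0 at fixed x gives v²t² + 2Dt − x² = 0, so t = (√(D² + v²x²) − D)/v².
√(D² + v²x²) = √(0.0155² + 0.195² × 21.2²) = 4.134; v² = 0.038025.
t = (4.134 − 0.0155)/0.038025 = 108 days (vs. the pure-advection estimate x/v = 109 d).

108 days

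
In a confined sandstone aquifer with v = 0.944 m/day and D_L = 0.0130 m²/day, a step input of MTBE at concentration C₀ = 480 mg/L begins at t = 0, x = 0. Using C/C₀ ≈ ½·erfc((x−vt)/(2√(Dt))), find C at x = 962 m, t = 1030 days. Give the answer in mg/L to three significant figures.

469 mg/L

For a continuous step input, C/C₀ ≈ ½·erfc((x−vt)/(2√(Dt))).
vt = 0.944 × 1030 = 972.32 m and 2√(Dt) = 2√(0.0130 × 1030) = 7.318 m.
Argument (x−vt)/(2√(Dt)) = (962 − 972.32)/7.318 = -1.410; ½·erfc(-1.410) = 0.9769.
C = 480 × 0.9769 = 469 mg/L.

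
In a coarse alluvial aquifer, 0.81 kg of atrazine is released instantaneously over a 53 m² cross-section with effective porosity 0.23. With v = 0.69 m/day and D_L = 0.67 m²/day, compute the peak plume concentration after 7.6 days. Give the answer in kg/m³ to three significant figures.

The peak of an instantaneous 1D plume sits at x = vt; there the Gaussian factor is 1 and C_max = M/(n_e·A·√(4πDt)), where n_e·A is the pore area the mass is dissolved in.
√(4πDt) = √(4π × 0.67 × 7.6) = 7.999 m, so C_max = 0.81/(0.23 × 53 × 7.999) = 0.00831 kg/m³.

0.00831 kg/m³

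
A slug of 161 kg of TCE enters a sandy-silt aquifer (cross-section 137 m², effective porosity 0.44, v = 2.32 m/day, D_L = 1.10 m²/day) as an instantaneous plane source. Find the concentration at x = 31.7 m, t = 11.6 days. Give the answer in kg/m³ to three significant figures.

0.135 kg/m³

For an instantaneous plane source, C(x,t) = M/(n_e·A·√(4πDt)) · exp(−(x−vt)²/(4Dt)), with n_e·A the pore (flow) area.
Plume center vt = 2.32 × 11.6 = 26.912 m, so the well at 31.7 m is 4.788 m downgradient of the peak.
√(4πDt) = 12.66 m, giving peak height M/(n_e·A·√(4πDt)) = 161/(0.44 × 137 × 12.66) = 0.2110 kg/m³.
(x−vt)²/(4Dt) = (4.788)²/(4 × 1.10 × 11.6) = 0.4492; exp(−0.4492) = 0.6381.
C = 0.2110 × 0.6381 = 0.135 kg/m³.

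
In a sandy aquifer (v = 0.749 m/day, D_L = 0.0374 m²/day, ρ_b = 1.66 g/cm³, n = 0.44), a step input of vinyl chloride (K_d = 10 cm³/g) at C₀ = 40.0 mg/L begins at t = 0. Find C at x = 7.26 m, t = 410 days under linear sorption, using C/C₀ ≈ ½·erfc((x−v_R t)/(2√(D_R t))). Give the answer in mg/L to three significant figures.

31.0 mg/L

Retardation factor R = 1 + ρ_b·K_d/n = 1 + 1.66 × 10/0.44 = 38.73.
Sorption retards both mechanisms: v_R = v/R = 0.01934 m/day, D_R = D/R = 0.0009657 m²/day.
v_R·t = 0.01934 × 410 = 7.9294 m; 2√(D_R t) = 1.258 m; argument = (7.26 − 7.9294)/1.258 = -0.5321.
C = C₀ × ½·erfc(-0.5321) = 40.0 × 0.7741 = 31.0 mg/L.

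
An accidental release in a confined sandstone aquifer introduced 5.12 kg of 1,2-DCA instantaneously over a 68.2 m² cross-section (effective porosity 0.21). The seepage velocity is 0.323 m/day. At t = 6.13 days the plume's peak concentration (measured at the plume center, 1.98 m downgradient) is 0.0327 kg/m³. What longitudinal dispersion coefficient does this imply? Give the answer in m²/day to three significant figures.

At the plume center C_max = M/(n_e·A·√(4πDt)), so D = M²/(4πt·(n_e·A·C_max)²).
n_e·A·C_max = 0.21 × 68.2 × 0.0327 = 0.4683 kg/m.
D = 5.12²/(4π × 6.13 × 0.4683²) = 1.55 m²/day.

1.55 m²/day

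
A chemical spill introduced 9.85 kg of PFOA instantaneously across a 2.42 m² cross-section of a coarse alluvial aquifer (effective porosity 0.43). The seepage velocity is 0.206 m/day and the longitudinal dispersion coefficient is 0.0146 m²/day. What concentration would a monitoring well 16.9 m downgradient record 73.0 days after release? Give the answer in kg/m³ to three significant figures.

1.15 kg/m³

For an instantaneous plane source, C(x,t) = M/(n_e·A·√(4πDt)) · exp(−(x−vt)²/(4Dt)), with n_e·A the pore (flow) area.
Plume center vt = 0.206 × 73.0 = 15.038 m, so the well at 16.9 m is 1.862 m downgradient of the peak.
√(4πDt) = 3.660 m, giving peak height M/(n_e·A·√(4πDt)) = 9.85/(0.43 × 2.42 × 3.660) = 2.586 kg/m³.
(x−vt)²/(4Dt) = (1.862)²/(4 × 0.0146 × 73.0) = 0.8132; exp(−0.8132) = 0.4434.
C = 2.586 × 0.4434 = 1.15 kg/m³.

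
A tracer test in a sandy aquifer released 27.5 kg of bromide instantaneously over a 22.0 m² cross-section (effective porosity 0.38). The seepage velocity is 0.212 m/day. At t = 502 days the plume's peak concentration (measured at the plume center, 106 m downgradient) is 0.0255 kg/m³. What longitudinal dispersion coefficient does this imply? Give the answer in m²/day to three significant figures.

At the plume center C_max = M/(n_e·A·√(4πDt)), so D = M²/(4πt·(n_e·A·C_max)²).
n_e·A·C_max = 0.38 × 22.0 × 0.0255 = 0.2132 kg/m.
D = 27.5²/(4π × 502 × 0.2132²) = 2.64 m²/day.

2.64 m²/day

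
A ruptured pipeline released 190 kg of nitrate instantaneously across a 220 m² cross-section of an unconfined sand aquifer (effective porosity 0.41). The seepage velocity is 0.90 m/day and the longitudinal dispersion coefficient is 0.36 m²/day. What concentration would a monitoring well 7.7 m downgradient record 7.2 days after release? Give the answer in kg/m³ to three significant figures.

For an instantaneous plane source, C(x,t) = M/(n_e·A·√(4πDt)) · exp(−(x−vt)²/(4Dt)), with n_e·A the pore (flow) area.
Plume center vt = 0.90 × 7.2 = 6.48 m, so the well at 7.7 m is 1.22 m downgradient of the peak.
√(4πDt) = 5.707 m, giving peak height M/(n_e·A·√(4πDt)) = 190/(0.41 × 220 × 5.707) = 0.3691 kg/m³.
(x−vt)²/(4Dt) = (1.22)²/(4 × 0.36 × 7.2) = 0.1436; exp(−0.1436) = 0.8662.
C = 0.3691 × 0.8662 = 0.320 kg/m³.

0.320 kg/m³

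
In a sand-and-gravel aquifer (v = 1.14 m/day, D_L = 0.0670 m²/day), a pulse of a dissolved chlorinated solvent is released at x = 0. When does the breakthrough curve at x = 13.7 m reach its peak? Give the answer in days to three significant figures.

For the 1D instantaneous-source solution, setting ∂C/∂t = 0 at fixed x gives v²t² + 2Dt − x² = 0, so t = (√(D² + v²x²) − D)/v².
√(D² + v²x²) = √(0.0670² + 1.14² × 13.7²) = 15.62; v² = 1.2996.
t = (15.62 − 0.0670)/1.2996 = 12.0 days (vs. the pure-advection estimate x/v = 12.0 d).

12.0 days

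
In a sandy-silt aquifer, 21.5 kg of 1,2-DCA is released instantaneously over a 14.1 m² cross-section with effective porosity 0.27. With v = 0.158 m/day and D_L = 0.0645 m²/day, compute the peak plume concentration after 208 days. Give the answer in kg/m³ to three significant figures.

0.435 kg/m³

The peak of an instantaneous 1D plume sits at x = vt; there the Gaussian factor is 1 and C_max = M/(n_e·A·√(4πDt)), where n_e·A is the pore area the mass is dissolved in.
√(4πDt) = √(4π × 0.0645 × 208) = 12.98 m, so C_max = 21.5/(0.27 × 14.1 × 12.98) = 0.435 kg/m³.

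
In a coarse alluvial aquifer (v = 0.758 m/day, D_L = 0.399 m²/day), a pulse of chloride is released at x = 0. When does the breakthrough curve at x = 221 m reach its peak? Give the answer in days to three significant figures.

291 days

For the 1D instantaneous-source solution, setting ∂C/∂t = 0 at fixed x gives v²t² + 2Dt − x² = 0, so t = (√(D² + v²x²) − D)/v².
√(D² + v²x²) = √(0.399² + 0.758² × 221²) = 167.5; v² = 0.574564.
t = (167.5 − 0.399)/0.574564 = 291 days (vs. the pure-advection estimate x/v = 292 d).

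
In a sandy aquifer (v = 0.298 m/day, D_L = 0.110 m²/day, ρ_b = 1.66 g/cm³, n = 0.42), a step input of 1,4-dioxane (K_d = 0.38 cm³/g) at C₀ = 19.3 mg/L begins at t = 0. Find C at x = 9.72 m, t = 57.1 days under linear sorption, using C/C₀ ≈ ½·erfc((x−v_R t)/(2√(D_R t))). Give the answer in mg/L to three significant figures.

Retardation factor R = 1 + ρ_b·K_d/n = 1 + 1.66 × 0.38/0.42 = 2.502.
Sorption retards both mechanisms: v_R = v/R = 0.1191 m/day, D_R = D/R = 0.04396 m²/day.
v_R·t = 0.1191 × 57.1 = 6.80061 m; 2√(D_R t) = 3.169 m; argument = (9.72 − 6.80061)/3.169 = 0.9212.
C = C₀ × ½·erfc(0.9212) = 19.3 × 0.09633 = 1.86 mg/L.

1.86 mg/L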